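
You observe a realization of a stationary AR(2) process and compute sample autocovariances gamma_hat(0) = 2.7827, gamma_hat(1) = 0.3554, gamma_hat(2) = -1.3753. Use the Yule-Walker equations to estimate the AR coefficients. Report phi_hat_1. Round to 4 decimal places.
\hat\phi_{1} = 0.1940

The Yule-Walker equations for an AR(p) process read, in matrix form,
  Gamma_p phi = r_p,   with   (Gamma_p)_{ij} = gamma(|i - j|),
                       (r_p)_i = gamma(i),   i,j = 1..p.
Substitute the sample gammas (Toeplitz matrix and right-hand side of size 2):
  Gamma_p = [[2.7827, 0.3554], [0.3554, 2.7827]]
  r_p     = [0.3554, -1.3753]
Written out:
  2.7827 phi_1 + 0.3554 phi_2 = 0.3554
  0.3554 phi_1 + 2.7827 phi_2 = -1.3753
Solve by Cramer's rule:
  det = gamma(0)^2 - gamma(1)^2 = (2.7827)^2 - (0.3554)^2 = 7.74341929 - 0.12630916 = 7.61711013
  phi_hat_1 = [gamma(1) gamma(0) - gamma(1) gamma(2)] / det = [(0.3554)(2.7827) - (0.3554)(-1.3753)] / 7.61711013 = 1.4777532 / 7.61711013 = 0.194
  phi_hat_2 = [gamma(0) gamma(2) - gamma(1)^2] / det = [(2.7827)(-1.3753) - (0.3554)^2] / 7.61711013 = -3.95335647 / 7.61711013 = -0.519
So phi_hat = [0.1940, -0.5190].
Therefore phi_hat_1 = 0.1940.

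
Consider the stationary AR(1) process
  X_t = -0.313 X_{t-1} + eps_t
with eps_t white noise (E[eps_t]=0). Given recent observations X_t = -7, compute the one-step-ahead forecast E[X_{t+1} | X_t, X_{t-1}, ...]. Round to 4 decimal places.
E[X_{t+1} \mid \mathcal F_t] = 2.1910

For an AR(p) model X_t = c + sum_i phi_i X_{t-i} + eps_t, the
one-step-ahead conditional mean is
  E[X_{t+1} | X_t, ...] = c + sum_i phi_i X_{t+1-i}.
Substitute known values:
  E[X_{t+1} | ...] = (-0.313) * (-7)
                   = 2.1910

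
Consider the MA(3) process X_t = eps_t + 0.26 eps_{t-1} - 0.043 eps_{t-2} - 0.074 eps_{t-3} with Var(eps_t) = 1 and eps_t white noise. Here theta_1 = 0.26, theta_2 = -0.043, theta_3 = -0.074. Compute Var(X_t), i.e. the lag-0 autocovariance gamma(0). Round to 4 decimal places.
\gamma(0) = 1.0749

For an MA(q) process X_t = eps_t + sum_i theta_i eps_{t-i} with
Var(eps_t) = sigma^2, the variance is
  gamma(0) = sigma^2 * (1 + sum_i theta_i^2).
  sum_i theta_i^2 = (0.26)^2 + (-0.043)^2 + (-0.074)^2 = 0.0676 + 0.001849 + 0.005476 = 0.074925.
  gamma(0) = 1 * (1 + 0.074925) = 1 * 1.074925 = 1.074925, which rounds to 1.0749.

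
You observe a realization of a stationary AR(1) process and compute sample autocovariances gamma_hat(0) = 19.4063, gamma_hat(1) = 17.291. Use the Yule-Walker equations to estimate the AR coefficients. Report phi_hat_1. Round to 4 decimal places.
\hat\phi_{1} = 0.8910

The Yule-Walker equations for an AR(p) process read, in matrix form,
  Gamma_p phi = r_p,   with   (Gamma_p)_{ij} = gamma(|i - j|),
                       (r_p)_i = gamma(i),   i,j = 1..p.
Substitute the sample gammas (Toeplitz matrix and right-hand side of size 1):
  Gamma_p = [[19.4063]]
  r_p     = [17.291]
With p = 1 this is the single equation gamma(0) phi_1 = gamma(1):
  phi_hat_1 = gamma(1) / gamma(0) = 17.291 / 19.4063 = 0.8910.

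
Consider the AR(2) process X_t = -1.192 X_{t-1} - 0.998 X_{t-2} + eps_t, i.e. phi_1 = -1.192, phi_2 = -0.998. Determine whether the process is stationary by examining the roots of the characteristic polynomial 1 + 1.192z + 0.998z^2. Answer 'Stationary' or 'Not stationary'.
\text{Stationary}

The AR(p) characteristic polynomial is P(z) = 1 + 1.192z + 0.998z^2.
Stationarity requires all roots to lie outside the unit circle, i.e. |z| > 1 for every root.
Set 1 + (1.192) z + (0.998) z^2 = 0, i.e. a z^2 + b z + c = 0 with a = 0.998, b = 1.192, c = 1.
Discriminant D = b^2 - 4ac = (1.192)^2 - 4*(0.998)*1 = 1.420864 - (3.992) = -2.571136.
D < 0, so the roots are the complex-conjugate pair z = (-b +/- i sqrt(-D)) / (2a) = -0.5972 +/- 0.8033i.
For a conjugate pair |z|^2 = z * conj(z) = (product of roots) = c/a = 1/(0.998) = 1.002004, so |z| = sqrt(1.002004) = 1.001 for both roots.
Moduli of all roots: 1.0010, 1.0010.
All moduli strictly greater than 1? Yes.
Verdict: Stationary.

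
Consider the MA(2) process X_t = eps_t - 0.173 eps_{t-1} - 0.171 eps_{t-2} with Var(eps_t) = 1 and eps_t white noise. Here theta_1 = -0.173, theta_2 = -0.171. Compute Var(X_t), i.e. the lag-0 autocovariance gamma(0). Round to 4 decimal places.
\gamma(0) = 1.0592

For an MA(q) process X_t = eps_t + sum_i theta_i eps_{t-i} with
Var(eps_t) = sigma^2, the variance is
  gamma(0) = sigma^2 * (1 + sum_i theta_i^2).
  sum_i theta_i^2 = (-0.173)^2 + (-0.171)^2 = 0.029929 + 0.029241 = 0.05917.
  gamma(0) = 1 * (1 + 0.05917) = 1 * 1.05917 = 1.05917, which rounds to 1.0592.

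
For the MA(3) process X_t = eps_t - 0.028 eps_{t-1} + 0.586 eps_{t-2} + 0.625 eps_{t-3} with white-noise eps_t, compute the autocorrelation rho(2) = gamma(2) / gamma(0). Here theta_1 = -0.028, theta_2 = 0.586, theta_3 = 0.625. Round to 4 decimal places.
\rho(2) = 0.3277

For an MA(q) process with theta_0 = 1, the autocovariance is
  gamma(k) = sigma^2 * sum_{i=0..q-k} theta_i * theta_{i+k},
and rho(k) = gamma(k) / gamma(0). Sigma^2 cancels.
  numerator   = (1)*(0.586) + (-0.028)*(0.625) = 0.5685.
  denominator = (1)^2 + (-0.028)^2 + (0.586)^2 + (0.625)^2 = 1.734805.
  rho(2) = 0.5685 / 1.734805 = 0.3277.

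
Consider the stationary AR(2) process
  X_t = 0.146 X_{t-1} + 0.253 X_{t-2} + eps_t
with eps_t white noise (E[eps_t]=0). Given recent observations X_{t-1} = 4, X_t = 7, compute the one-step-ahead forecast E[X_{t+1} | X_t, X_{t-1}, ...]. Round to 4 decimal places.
E[X_{t+1} \mid \mathcal F_t] = 2.0340

For an AR(p) model X_t = c + sum_i phi_i X_{t-i} + eps_t, the
one-step-ahead conditional mean is
  E[X_{t+1} | X_t, ...] = c + sum_i phi_i X_{t+1-i}.
Substitute known values:
  E[X_{t+1} | ...] = (0.146) * (7) + (0.253) * (4)
                   = 2.0340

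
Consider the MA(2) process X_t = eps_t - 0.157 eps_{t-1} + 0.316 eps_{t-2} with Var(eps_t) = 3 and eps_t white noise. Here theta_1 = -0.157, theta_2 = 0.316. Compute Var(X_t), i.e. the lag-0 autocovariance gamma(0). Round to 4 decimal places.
\gamma(0) = 3.3735

For an MA(q) process X_t = eps_t + sum_i theta_i eps_{t-i} with
Var(eps_t) = sigma^2, the variance is
  gamma(0) = sigma^2 * (1 + sum_i theta_i^2).
  sum_i theta_i^2 = (-0.157)^2 + (0.316)^2 = 0.024649 + 0.099856 = 0.124505.
  gamma(0) = 3 * (1 + 0.124505) = 3 * 1.124505 = 3.373515, which rounds to 3.3735.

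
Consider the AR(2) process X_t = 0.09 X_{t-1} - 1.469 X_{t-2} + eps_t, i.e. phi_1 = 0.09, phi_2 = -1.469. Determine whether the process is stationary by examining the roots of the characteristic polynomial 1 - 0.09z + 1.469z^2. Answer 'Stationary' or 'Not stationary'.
\text{Not stationary}

The AR(p) characteristic polynomial is P(z) = 1 - 0.09z + 1.469z^2.
Stationarity requires all roots to lie outside the unit circle, i.e. |z| > 1 for every root.
Set 1 + (-0.09) z + (1.469) z^2 = 0, i.e. a z^2 + b z + c = 0 with a = 1.469, b = -0.09, c = 1.
Discriminant D = b^2 - 4ac = (-0.09)^2 - 4*(1.469)*1 = 0.0081 - (5.876) = -5.8679.
D < 0, so the roots are the complex-conjugate pair z = (-b +/- i sqrt(-D)) / (2a) = 0.0306 +/- 0.8245i.
For a conjugate pair |z|^2 = z * conj(z) = (product of roots) = c/a = 1/(1.469) = 0.680735, so |z| = sqrt(0.680735) = 0.8251 for both roots.
Moduli of all roots: 0.8251, 0.8251.
All moduli strictly greater than 1? No.
Verdict: Not stationary.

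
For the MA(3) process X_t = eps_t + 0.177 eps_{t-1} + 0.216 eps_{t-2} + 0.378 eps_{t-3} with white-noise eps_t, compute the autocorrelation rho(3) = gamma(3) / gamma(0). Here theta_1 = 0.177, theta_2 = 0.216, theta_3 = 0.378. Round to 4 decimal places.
\rho(3) = 0.3096

For an MA(q) process with theta_0 = 1, the autocovariance is
  gamma(k) = sigma^2 * sum_{i=0..q-k} theta_i * theta_{i+k},
and rho(k) = gamma(k) / gamma(0). Sigma^2 cancels.
  numerator   = (1)*(0.378) = 0.378.
  denominator = (1)^2 + (0.177)^2 + (0.216)^2 + (0.378)^2 = 1.220869.
  rho(3) = 0.378 / 1.220869 = 0.3096.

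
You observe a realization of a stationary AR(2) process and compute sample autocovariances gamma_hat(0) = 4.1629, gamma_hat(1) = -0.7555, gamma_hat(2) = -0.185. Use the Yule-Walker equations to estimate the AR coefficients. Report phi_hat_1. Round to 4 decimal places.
\hat\phi_{1} = -0.1960

The Yule-Walker equations for an AR(p) process read, in matrix form,
  Gamma_p phi = r_p,   with   (Gamma_p)_{ij} = gamma(|i - j|),
                       (r_p)_i = gamma(i),   i,j = 1..p.
Substitute the sample gammas (Toeplitz matrix and right-hand side of size 2):
  Gamma_p = [[4.1629, -0.7555], [-0.7555, 4.1629]]
  r_p     = [-0.7555, -0.185]
Written out:
  4.1629 phi_1 - 0.7555 phi_2 = -0.7555
  -0.7555 phi_1 + 4.1629 phi_2 = -0.185
Solve by Cramer's rule:
  det = gamma(0)^2 - gamma(1)^2 = (4.1629)^2 - (-0.7555)^2 = 17.32973641 - 0.57078025 = 16.75895616
  phi_hat_1 = [gamma(1) gamma(0) - gamma(1) gamma(2)] / det = [(-0.7555)(4.1629) - (-0.7555)(-0.185)] / 16.75895616 = -3.28483845 / 16.75895616 = -0.196
  phi_hat_2 = [gamma(0) gamma(2) - gamma(1)^2] / det = [(4.1629)(-0.185) - (-0.7555)^2] / 16.75895616 = -1.34091675 / 16.75895616 = -0.08
So phi_hat = [-0.1960, -0.0800].
Therefore phi_hat_1 = -0.1960.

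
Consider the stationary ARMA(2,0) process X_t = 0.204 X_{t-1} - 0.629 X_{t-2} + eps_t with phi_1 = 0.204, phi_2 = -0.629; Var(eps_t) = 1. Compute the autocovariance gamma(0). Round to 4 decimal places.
\gamma(0) = 1.6810

Multiply the model equation by X_{t-k} and take expectations. With theta_0 = psi_0 = 1 and psi_j the MA(infinity) weights, this gives
  gamma(k) - sum_i phi_i gamma(k-i) = c_k,
  c_k = sigma^2 * sum_{j=k..q} theta_j psi_{j-k}   (c_k = 0 for k > q),
using gamma(-m) = gamma(m).
Pure AR (q = 0): c_0 = sigma^2 = 1, c_k = 0 for k >= 1.
Equations for k = 0, 1, 2 (AR order 2, c_2 = 0):
  (E0) gamma(0) = phi_1 gamma(1) + phi_2 gamma(2) + c_0
  (E1) gamma(1) = phi_1 gamma(0) + phi_2 gamma(1) + c_1
  (E2) gamma(2) = phi_1 gamma(1) + phi_2 gamma(0)
From (E1): gamma(1) = A gamma(0) + B with
  A = phi_1 / (1 - phi_2) = 0.204 / 1.629 = 0.12523,   B = c_1 / (1 - phi_2) = 0 / 1.629 = 0.
Insert (E2) into (E0): gamma(0) (1 - phi_2^2) = phi_1 (1 + phi_2) gamma(1) + c_0.
  phi_1 (1 + phi_2) = (0.204)(0.371) = 0.075684,   1 - phi_2^2 = 0.604359.
Replace gamma(1) by A gamma(0) + B and collect gamma(0):
  gamma(0) [0.604359 - (0.075684)(0.12523)] = c_0 = 1
  gamma(0) * 0.594881 = 1
  gamma(0) = 1 / 0.594881 = 1.681008.
Therefore gamma(0) = 1.6810 (to 4 decimal places).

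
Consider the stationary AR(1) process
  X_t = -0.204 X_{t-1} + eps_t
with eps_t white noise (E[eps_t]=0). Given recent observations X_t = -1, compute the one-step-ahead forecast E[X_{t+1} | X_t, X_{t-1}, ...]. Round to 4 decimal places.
E[X_{t+1} \mid \mathcal F_t] = 0.2040

For an AR(p) model X_t = c + sum_i phi_i X_{t-i} + eps_t, the
one-step-ahead conditional mean is
  E[X_{t+1} | X_t, ...] = c + sum_i phi_i X_{t+1-i}.
Substitute known values:
  E[X_{t+1} | ...] = (-0.204) * (-1)
                   = 0.2040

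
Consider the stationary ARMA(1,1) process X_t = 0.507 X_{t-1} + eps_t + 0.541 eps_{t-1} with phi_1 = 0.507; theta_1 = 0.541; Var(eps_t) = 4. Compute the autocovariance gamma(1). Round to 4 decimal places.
\gamma(1) = 7.1900

Multiply the model equation by X_{t-k} and take expectations. With theta_0 = psi_0 = 1 and psi_j the MA(infinity) weights, this gives
  gamma(k) - sum_i phi_i gamma(k-i) = c_k,
  c_k = sigma^2 * sum_{j=k..q} theta_j psi_{j-k}   (c_k = 0 for k > q),
using gamma(-m) = gamma(m).
psi-weights needed (psi_j = theta_j + sum_i phi_i psi_{j-i}):
  psi_1 = theta_1 + phi_1 = 0.541 + (0.507) = 1.048
Right-hand sides:
  c_0 = sigma^2 (1 + theta_1 psi_1) = 4 * (1 + (0.541)(1.048)) = 4 * 1.566968 = 6.267872
  c_1 = sigma^2 theta_1 = 4 * (0.541) = 2.164
  c_2 = 0
Equations for k = 0 and k = 1 (AR order 1):
  gamma(0) = phi_1 gamma(1) + c_0
  gamma(1) = phi_1 gamma(0) + c_1
Substituting the second into the first: gamma(0) (1 - phi_1^2) = c_0 + phi_1 c_1, so
  gamma(0) = (c_0 + phi_1 c_1) / (1 - phi_1^2) = (6.267872 + (0.507)(2.164)) / (1 - (0.507)^2) = 7.36502 / 0.742951 = 9.913198.
  gamma(1) = phi_1 gamma(0) + c_1 = (0.507)(9.913198) + (2.164) = 7.189991.
Therefore gamma(1) = 7.1900 (to 4 decimal places).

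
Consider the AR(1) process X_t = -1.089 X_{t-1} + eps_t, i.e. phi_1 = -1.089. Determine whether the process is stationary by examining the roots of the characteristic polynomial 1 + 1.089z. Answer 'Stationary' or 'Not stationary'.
\text{Not stationary}

The AR(p) characteristic polynomial is P(z) = 1 + 1.089z.
Stationarity requires all roots to lie outside the unit circle, i.e. |z| > 1 for every root.
This is linear in z: 1 + (1.089) z = 0  =>  z = -1/(1.089) = -0.918274,  |z| = 0.918274.
Moduli of all roots: 0.9183.
All moduli strictly greater than 1? No.
Verdict: Not stationary.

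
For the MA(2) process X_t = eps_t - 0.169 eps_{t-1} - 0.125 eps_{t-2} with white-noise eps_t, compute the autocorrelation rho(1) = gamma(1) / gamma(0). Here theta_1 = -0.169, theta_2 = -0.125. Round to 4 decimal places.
\rho(1) = -0.1416

For an MA(q) process with theta_0 = 1, the autocovariance is
  gamma(k) = sigma^2 * sum_{i=0..q-k} theta_i * theta_{i+k},
and rho(k) = gamma(k) / gamma(0). Sigma^2 cancels.
  numerator   = (1)*(-0.169) + (-0.169)*(-0.125) = -0.147875.
  denominator = (1)^2 + (-0.169)^2 + (-0.125)^2 = 1.044186.
  rho(1) = -0.147875 / 1.044186 = -0.1416.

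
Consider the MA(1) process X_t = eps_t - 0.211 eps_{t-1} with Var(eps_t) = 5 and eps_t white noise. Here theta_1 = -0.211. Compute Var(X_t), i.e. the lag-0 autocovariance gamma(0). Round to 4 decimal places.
\gamma(0) = 5.2226

For an MA(q) process X_t = eps_t + sum_i theta_i eps_{t-i} with
Var(eps_t) = sigma^2, the variance is
  gamma(0) = sigma^2 * (1 + sum_i theta_i^2).
  sum_i theta_i^2 = (-0.211)^2 = 0.044521.
  gamma(0) = 5 * (1 + 0.044521) = 5 * 1.044521 = 5.222605, which rounds to 5.2226.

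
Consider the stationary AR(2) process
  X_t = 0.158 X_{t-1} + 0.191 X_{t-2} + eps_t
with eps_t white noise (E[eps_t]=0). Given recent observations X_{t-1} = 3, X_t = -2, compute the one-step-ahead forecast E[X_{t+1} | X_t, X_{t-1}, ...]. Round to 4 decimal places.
E[X_{t+1} \mid \mathcal F_t] = 0.2570

For an AR(p) model X_t = c + sum_i phi_i X_{t-i} + eps_t, the
one-step-ahead conditional mean is
  E[X_{t+1} | X_t, ...] = c + sum_i phi_i X_{t+1-i}.
Substitute known values:
  E[X_{t+1} | ...] = (0.158) * (-2) + (0.191) * (3)
                   = 0.2570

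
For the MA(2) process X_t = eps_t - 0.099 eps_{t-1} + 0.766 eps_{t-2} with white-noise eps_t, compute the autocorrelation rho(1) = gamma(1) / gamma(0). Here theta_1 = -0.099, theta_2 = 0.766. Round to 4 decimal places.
\rho(1) = -0.1095

For an MA(q) process with theta_0 = 1, the autocovariance is
  gamma(k) = sigma^2 * sum_{i=0..q-k} theta_i * theta_{i+k},
and rho(k) = gamma(k) / gamma(0). Sigma^2 cancels.
  numerator   = (1)*(-0.099) + (-0.099)*(0.766) = -0.174834.
  denominator = (1)^2 + (-0.099)^2 + (0.766)^2 = 1.596557.
  rho(1) = -0.174834 / 1.596557 = -0.1095.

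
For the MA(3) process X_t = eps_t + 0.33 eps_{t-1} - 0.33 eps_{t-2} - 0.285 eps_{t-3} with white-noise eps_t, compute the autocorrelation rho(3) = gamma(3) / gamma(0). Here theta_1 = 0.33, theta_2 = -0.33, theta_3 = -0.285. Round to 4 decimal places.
\rho(3) = -0.2194

For an MA(q) process with theta_0 = 1, the autocovariance is
  gamma(k) = sigma^2 * sum_{i=0..q-k} theta_i * theta_{i+k},
and rho(k) = gamma(k) / gamma(0). Sigma^2 cancels.
  numerator   = (1)*(-0.285) = -0.285.
  denominator = (1)^2 + (0.33)^2 + (-0.33)^2 + (-0.285)^2 = 1.299025.
  rho(3) = -0.285 / 1.299025 = -0.2194.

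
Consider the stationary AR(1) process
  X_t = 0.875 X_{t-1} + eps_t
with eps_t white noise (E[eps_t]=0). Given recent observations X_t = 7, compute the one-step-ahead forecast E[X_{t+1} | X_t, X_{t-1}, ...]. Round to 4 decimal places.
E[X_{t+1} \mid \mathcal F_t] = 6.1250

For an AR(p) model X_t = c + sum_i phi_i X_{t-i} + eps_t, the
one-step-ahead conditional mean is
  E[X_{t+1} | X_t, ...] = c + sum_i phi_i X_{t+1-i}.
Substitute known values:
  E[X_{t+1} | ...] = (0.875) * (7)
                   = 6.1250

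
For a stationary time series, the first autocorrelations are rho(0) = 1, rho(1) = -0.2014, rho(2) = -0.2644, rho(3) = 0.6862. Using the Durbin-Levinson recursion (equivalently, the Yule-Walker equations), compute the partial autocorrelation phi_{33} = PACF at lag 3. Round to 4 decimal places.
\phi_{33} = 0.6400

The PACF at lag k is phi_{kk}, the last component of the solution
to the Yule-Walker system G_k phi = r_k where
  (G_k)_{ij} = rho(|i - j|), (r_k)_i = rho(i), i,j = 1..k.
Equivalently, Durbin-Levinson gives phi_{kk} iteratively:
  phi_{11} = rho(1)
  phi_{kk} = [rho(k) - sum_{j=1..k-1} phi_{k-1,j} rho(k-j)]
            / [1 - sum_{j=1..k-1} phi_{k-1,j} rho(j)],
  phi_{k,j} = phi_{k-1,j} - phi_{kk} phi_{k-1,k-j},  j = 1..k-1.
Step k = 1:
  phi_11 = rho(1) = -0.2014.
Step k = 2:
  phi_22 = [rho(2) - phi_11 rho(1)] / [1 - phi_11 rho(1)] = [-0.2644 - (-0.2014)(-0.2014)] / [1 - (-0.2014)(-0.2014)]
         = -0.30496196 / 0.95943804 = -0.317855.
  Update: phi_21 = phi_11 - phi_22 phi_11 = -0.2014 - (-0.317855)(-0.2014) = -0.265416.
Step k = 3:
  phi_33 = [rho(3) - phi_21 rho(2) - phi_22 rho(1)] / [1 - phi_21 rho(1) - phi_22 rho(2)]
    numerator   = 0.6862 - (-0.265416)(-0.2644) - (-0.317855)(-0.2014) = 0.55200807
    denominator = 1 - (-0.265416)(-0.2014) - (-0.317855)(-0.2644) = 0.86250443
  phi_33 = 0.55200807 / 0.86250443 = 0.64.
Therefore phi_{33} = 0.6400.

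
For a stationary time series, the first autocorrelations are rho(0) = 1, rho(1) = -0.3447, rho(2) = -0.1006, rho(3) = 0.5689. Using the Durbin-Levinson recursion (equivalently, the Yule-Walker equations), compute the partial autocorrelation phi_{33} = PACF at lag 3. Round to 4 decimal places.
\phi_{33} = 0.5320

The PACF at lag k is phi_{kk}, the last component of the solution
to the Yule-Walker system G_k phi = r_k where
  (G_k)_{ij} = rho(|i - j|), (r_k)_i = rho(i), i,j = 1..k.
Equivalently, Durbin-Levinson gives phi_{kk} iteratively:
  phi_{11} = rho(1)
  phi_{kk} = [rho(k) - sum_{j=1..k-1} phi_{k-1,j} rho(k-j)]
            / [1 - sum_{j=1..k-1} phi_{k-1,j} rho(j)],
  phi_{k,j} = phi_{k-1,j} - phi_{kk} phi_{k-1,k-j},  j = 1..k-1.
Step k = 1:
  phi_11 = rho(1) = -0.3447.
Step k = 2:
  phi_22 = [rho(2) - phi_11 rho(1)] / [1 - phi_11 rho(1)] = [-0.1006 - (-0.3447)(-0.3447)] / [1 - (-0.3447)(-0.3447)]
         = -0.21941809 / 0.88118191 = -0.249004.
  Update: phi_21 = phi_11 - phi_22 phi_11 = -0.3447 - (-0.249004)(-0.3447) = -0.430532.
Step k = 3:
  phi_33 = [rho(3) - phi_21 rho(2) - phi_22 rho(1)] / [1 - phi_21 rho(1) - phi_22 rho(2)]
    numerator   = 0.5689 - (-0.430532)(-0.1006) - (-0.249004)(-0.3447) = 0.43975672
    denominator = 1 - (-0.430532)(-0.3447) - (-0.249004)(-0.1006) = 0.82654586
  phi_33 = 0.43975672 / 0.82654586 = 0.532.
Therefore phi_{33} = 0.5320.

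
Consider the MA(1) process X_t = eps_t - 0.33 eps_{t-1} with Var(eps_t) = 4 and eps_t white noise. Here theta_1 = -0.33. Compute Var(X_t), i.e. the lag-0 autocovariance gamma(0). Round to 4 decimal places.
\gamma(0) = 4.4356

For an MA(q) process X_t = eps_t + sum_i theta_i eps_{t-i} with
Var(eps_t) = sigma^2, the variance is
  gamma(0) = sigma^2 * (1 + sum_i theta_i^2).
  sum_i theta_i^2 = (-0.33)^2 = 0.1089.
  gamma(0) = 4 * (1 + 0.1089) = 4 * 1.1089 = 4.4356.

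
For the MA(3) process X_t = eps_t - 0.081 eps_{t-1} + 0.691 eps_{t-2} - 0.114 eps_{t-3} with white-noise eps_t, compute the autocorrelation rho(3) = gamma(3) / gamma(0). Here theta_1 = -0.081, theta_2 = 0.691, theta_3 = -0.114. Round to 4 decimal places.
\rho(3) = -0.0762

For an MA(q) process with theta_0 = 1, the autocovariance is
  gamma(k) = sigma^2 * sum_{i=0..q-k} theta_i * theta_{i+k},
and rho(k) = gamma(k) / gamma(0). Sigma^2 cancels.
  numerator   = (1)*(-0.114) = -0.114.
  denominator = (1)^2 + (-0.081)^2 + (0.691)^2 + (-0.114)^2 = 1.497038.
  rho(3) = -0.114 / 1.497038 = -0.0762.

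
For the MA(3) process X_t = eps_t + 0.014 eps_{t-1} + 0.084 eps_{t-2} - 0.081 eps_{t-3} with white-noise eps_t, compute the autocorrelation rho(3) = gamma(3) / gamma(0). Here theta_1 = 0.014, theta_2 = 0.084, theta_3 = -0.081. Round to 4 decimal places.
\rho(3) = -0.0799

For an MA(q) process with theta_0 = 1, the autocovariance is
  gamma(k) = sigma^2 * sum_{i=0..q-k} theta_i * theta_{i+k},
and rho(k) = gamma(k) / gamma(0). Sigma^2 cancels.
  numerator   = (1)*(-0.081) = -0.081.
  denominator = (1)^2 + (0.014)^2 + (0.084)^2 + (-0.081)^2 = 1.013813.
  rho(3) = -0.081 / 1.013813 = -0.0799.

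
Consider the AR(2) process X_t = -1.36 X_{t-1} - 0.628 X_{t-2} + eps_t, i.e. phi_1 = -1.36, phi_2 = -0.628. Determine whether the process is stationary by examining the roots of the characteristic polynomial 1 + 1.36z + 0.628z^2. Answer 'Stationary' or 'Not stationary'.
\text{Stationary}

The AR(p) characteristic polynomial is P(z) = 1 + 1.36z + 0.628z^2.
Stationarity requires all roots to lie outside the unit circle, i.e. |z| > 1 for every root.
Set 1 + (1.36) z + (0.628) z^2 = 0, i.e. a z^2 + b z + c = 0 with a = 0.628, b = 1.36, c = 1.
Discriminant D = b^2 - 4ac = (1.36)^2 - 4*(0.628)*1 = 1.8496 - (2.512) = -0.6624.
D < 0, so the roots are the complex-conjugate pair z = (-b +/- i sqrt(-D)) / (2a) = -1.0828 +/- 0.648i.
For a conjugate pair |z|^2 = z * conj(z) = (product of roots) = c/a = 1/(0.628) = 1.592357, so |z| = sqrt(1.592357) = 1.2619 for both roots.
Moduli of all roots: 1.2619, 1.2619.
All moduli strictly greater than 1? Yes.
Verdict: Stationary.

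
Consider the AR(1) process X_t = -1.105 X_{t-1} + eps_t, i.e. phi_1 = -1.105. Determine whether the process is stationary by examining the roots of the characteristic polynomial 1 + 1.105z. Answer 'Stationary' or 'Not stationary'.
\text{Not stationary}

The AR(p) characteristic polynomial is P(z) = 1 + 1.105z.
Stationarity requires all roots to lie outside the unit circle, i.e. |z| > 1 for every root.
This is linear in z: 1 + (1.105) z = 0  =>  z = -1/(1.105) = -0.904977,  |z| = 0.904977.
Moduli of all roots: 0.9050.
All moduli strictly greater than 1? No.
Verdict: Not stationary.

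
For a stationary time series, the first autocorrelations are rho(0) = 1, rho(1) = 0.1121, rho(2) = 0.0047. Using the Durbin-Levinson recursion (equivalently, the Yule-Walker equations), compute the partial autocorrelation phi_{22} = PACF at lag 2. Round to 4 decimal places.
\phi_{22} = -0.0080

The PACF at lag k is phi_{kk}, the last component of the solution
to the Yule-Walker system G_k phi = r_k where
  (G_k)_{ij} = rho(|i - j|), (r_k)_i = rho(i), i,j = 1..k.
Equivalently, Durbin-Levinson gives phi_{kk} iteratively:
  phi_{11} = rho(1)
  phi_{kk} = [rho(k) - sum_{j=1..k-1} phi_{k-1,j} rho(k-j)]
            / [1 - sum_{j=1..k-1} phi_{k-1,j} rho(j)],
  phi_{k,j} = phi_{k-1,j} - phi_{kk} phi_{k-1,k-j},  j = 1..k-1.
Step k = 1:
  phi_11 = rho(1) = 0.1121.
Step k = 2:
  phi_22 = [rho(2) - phi_11 rho(1)] / [1 - phi_11 rho(1)] = [0.0047 - (0.1121)(0.1121)] / [1 - (0.1121)(0.1121)]
         = -0.00786641 / 0.98743359 = -0.008.
Therefore phi_{22} = -0.0080.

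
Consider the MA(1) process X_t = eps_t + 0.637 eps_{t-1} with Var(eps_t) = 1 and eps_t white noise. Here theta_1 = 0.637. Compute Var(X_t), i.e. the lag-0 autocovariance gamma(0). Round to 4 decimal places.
\gamma(0) = 1.4058

For an MA(q) process X_t = eps_t + sum_i theta_i eps_{t-i} with
Var(eps_t) = sigma^2, the variance is
  gamma(0) = sigma^2 * (1 + sum_i theta_i^2).
  sum_i theta_i^2 = (0.637)^2 = 0.405769.
  gamma(0) = 1 * (1 + 0.405769) = 1 * 1.405769 = 1.405769, which rounds to 1.4058.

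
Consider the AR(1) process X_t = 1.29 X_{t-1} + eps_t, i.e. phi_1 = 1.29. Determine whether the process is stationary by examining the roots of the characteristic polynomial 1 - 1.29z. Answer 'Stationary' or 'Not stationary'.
\text{Not stationary}

The AR(p) characteristic polynomial is P(z) = 1 - 1.29z.
Stationarity requires all roots to lie outside the unit circle, i.e. |z| > 1 for every root.
This is linear in z: 1 + (-1.29) z = 0  =>  z = -1/(-1.29) = 0.775194,  |z| = 0.775194.
Moduli of all roots: 0.7752.
All moduli strictly greater than 1? No.
Verdict: Not stationary.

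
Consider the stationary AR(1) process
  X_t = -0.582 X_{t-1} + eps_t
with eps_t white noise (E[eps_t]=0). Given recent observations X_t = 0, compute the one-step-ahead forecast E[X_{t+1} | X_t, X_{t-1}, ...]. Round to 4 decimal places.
E[X_{t+1} \mid \mathcal F_t] = 0.0000

For an AR(p) model X_t = c + sum_i phi_i X_{t-i} + eps_t, the
one-step-ahead conditional mean is
  E[X_{t+1} | X_t, ...] = c + sum_i phi_i X_{t+1-i}.
Substitute known values:
  E[X_{t+1} | ...] = (-0.582) * (0)
                   = 0.0000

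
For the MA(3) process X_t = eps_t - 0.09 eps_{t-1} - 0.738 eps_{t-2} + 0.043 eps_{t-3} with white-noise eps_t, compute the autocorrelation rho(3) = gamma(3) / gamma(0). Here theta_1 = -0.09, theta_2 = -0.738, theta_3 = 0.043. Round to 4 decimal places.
\rho(3) = 0.0277

For an MA(q) process with theta_0 = 1, the autocovariance is
  gamma(k) = sigma^2 * sum_{i=0..q-k} theta_i * theta_{i+k},
and rho(k) = gamma(k) / gamma(0). Sigma^2 cancels.
  numerator   = (1)*(0.043) = 0.043.
  denominator = (1)^2 + (-0.09)^2 + (-0.738)^2 + (0.043)^2 = 1.554593.
  rho(3) = 0.043 / 1.554593 = 0.0277.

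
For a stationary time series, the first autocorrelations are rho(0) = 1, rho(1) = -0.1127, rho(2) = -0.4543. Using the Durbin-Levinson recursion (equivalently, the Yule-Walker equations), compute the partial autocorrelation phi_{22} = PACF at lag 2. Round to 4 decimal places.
\phi_{22} = -0.4730

The PACF at lag k is phi_{kk}, the last component of the solution
to the Yule-Walker system G_k phi = r_k where
  (G_k)_{ij} = rho(|i - j|), (r_k)_i = rho(i), i,j = 1..k.
Equivalently, Durbin-Levinson gives phi_{kk} iteratively:
  phi_{11} = rho(1)
  phi_{kk} = [rho(k) - sum_{j=1..k-1} phi_{k-1,j} rho(k-j)]
            / [1 - sum_{j=1..k-1} phi_{k-1,j} rho(j)],
  phi_{k,j} = phi_{k-1,j} - phi_{kk} phi_{k-1,k-j},  j = 1..k-1.
Step k = 1:
  phi_11 = rho(1) = -0.1127.
Step k = 2:
  phi_22 = [rho(2) - phi_11 rho(1)] / [1 - phi_11 rho(1)] = [-0.4543 - (-0.1127)(-0.1127)] / [1 - (-0.1127)(-0.1127)]
         = -0.46700129 / 0.98729871 = -0.473.
Therefore phi_{22} = -0.4730.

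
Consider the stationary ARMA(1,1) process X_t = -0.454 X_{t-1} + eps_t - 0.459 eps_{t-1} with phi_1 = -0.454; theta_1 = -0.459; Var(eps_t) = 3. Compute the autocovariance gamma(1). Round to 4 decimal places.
\gamma(1) = -4.1691

Multiply the model equation by X_{t-k} and take expectations. With theta_0 = psi_0 = 1 and psi_j the MA(infinity) weights, this gives
  gamma(k) - sum_i phi_i gamma(k-i) = c_k,
  c_k = sigma^2 * sum_{j=k..q} theta_j psi_{j-k}   (c_k = 0 for k > q),
using gamma(-m) = gamma(m).
psi-weights needed (psi_j = theta_j + sum_i phi_i psi_{j-i}):
  psi_1 = theta_1 + phi_1 = -0.459 + (-0.454) = -0.913
Right-hand sides:
  c_0 = sigma^2 (1 + theta_1 psi_1) = 3 * (1 + (-0.459)(-0.913)) = 3 * 1.419067 = 4.257201
  c_1 = sigma^2 theta_1 = 3 * (-0.459) = -1.377
  c_2 = 0
Equations for k = 0 and k = 1 (AR order 1):
  gamma(0) = phi_1 gamma(1) + c_0
  gamma(1) = phi_1 gamma(0) + c_1
Substituting the second into the first: gamma(0) (1 - phi_1^2) = c_0 + phi_1 c_1, so
  gamma(0) = (c_0 + phi_1 c_1) / (1 - phi_1^2) = (4.257201 + (-0.454)(-1.377)) / (1 - (-0.454)^2) = 4.882359 / 0.793884 = 6.149965.
  gamma(1) = phi_1 gamma(0) + c_1 = (-0.454)(6.149965) + (-1.377) = -4.169084.
Therefore gamma(1) = -4.1691 (to 4 decimal places).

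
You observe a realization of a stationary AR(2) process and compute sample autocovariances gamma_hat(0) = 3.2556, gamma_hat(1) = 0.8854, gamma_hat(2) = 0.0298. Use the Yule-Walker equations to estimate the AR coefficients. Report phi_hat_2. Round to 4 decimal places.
\hat\phi_{2} = -0.0700

The Yule-Walker equations for an AR(p) process read, in matrix form,
  Gamma_p phi = r_p,   with   (Gamma_p)_{ij} = gamma(|i - j|),
                       (r_p)_i = gamma(i),   i,j = 1..p.
Substitute the sample gammas (Toeplitz matrix and right-hand side of size 2):
  Gamma_p = [[3.2556, 0.8854], [0.8854, 3.2556]]
  r_p     = [0.8854, 0.0298]
Written out:
  3.2556 phi_1 + 0.8854 phi_2 = 0.8854
  0.8854 phi_1 + 3.2556 phi_2 = 0.0298
Solve by Cramer's rule:
  det = gamma(0)^2 - gamma(1)^2 = (3.2556)^2 - (0.8854)^2 = 10.59893136 - 0.78393316 = 9.8149982
  phi_hat_1 = [gamma(1) gamma(0) - gamma(1) gamma(2)] / det = [(0.8854)(3.2556) - (0.8854)(0.0298)] / 9.8149982 = 2.85612332 / 9.8149982 = 0.291
  phi_hat_2 = [gamma(0) gamma(2) - gamma(1)^2] / det = [(3.2556)(0.0298) - (0.8854)^2] / 9.8149982 = -0.68691628 / 9.8149982 = -0.07
So phi_hat = [0.2910, -0.0700].
Therefore phi_hat_2 = -0.0700.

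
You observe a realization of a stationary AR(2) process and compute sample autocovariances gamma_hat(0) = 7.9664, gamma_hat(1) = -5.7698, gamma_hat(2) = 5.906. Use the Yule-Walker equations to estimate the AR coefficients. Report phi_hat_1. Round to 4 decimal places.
\hat\phi_{1} = -0.3940

The Yule-Walker equations for an AR(p) process read, in matrix form,
  Gamma_p phi = r_p,   with   (Gamma_p)_{ij} = gamma(|i - j|),
                       (r_p)_i = gamma(i),   i,j = 1..p.
Substitute the sample gammas (Toeplitz matrix and right-hand side of size 2):
  Gamma_p = [[7.9664, -5.7698], [-5.7698, 7.9664]]
  r_p     = [-5.7698, 5.906]
Written out:
  7.9664 phi_1 - 5.7698 phi_2 = -5.7698
  -5.7698 phi_1 + 7.9664 phi_2 = 5.906
Solve by Cramer's rule:
  det = gamma(0)^2 - gamma(1)^2 = (7.9664)^2 - (-5.7698)^2 = 63.46352896 - 33.29059204 = 30.17293692
  phi_hat_1 = [gamma(1) gamma(0) - gamma(1) gamma(2)] / det = [(-5.7698)(7.9664) - (-5.7698)(5.906)] / 30.17293692 = -11.88809592 / 30.17293692 = -0.394
  phi_hat_2 = [gamma(0) gamma(2) - gamma(1)^2] / det = [(7.9664)(5.906) - (-5.7698)^2] / 30.17293692 = 13.75896636 / 30.17293692 = 0.456
So phi_hat = [-0.3940, 0.4560].
Therefore phi_hat_1 = -0.3940.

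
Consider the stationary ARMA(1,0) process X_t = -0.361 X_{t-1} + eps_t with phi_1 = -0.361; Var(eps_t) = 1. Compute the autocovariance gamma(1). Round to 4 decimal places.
\gamma(1) = -0.4151

Multiply the model equation by X_{t-k} and take expectations. With theta_0 = psi_0 = 1 and psi_j the MA(infinity) weights, this gives
  gamma(k) - sum_i phi_i gamma(k-i) = c_k,
  c_k = sigma^2 * sum_{j=k..q} theta_j psi_{j-k}   (c_k = 0 for k > q),
using gamma(-m) = gamma(m).
Pure AR (q = 0): c_0 = sigma^2 = 1, c_k = 0 for k >= 1.
Equations for k = 0 and k = 1 (AR order 1):
  gamma(0) = phi_1 gamma(1) + c_0
  gamma(1) = phi_1 gamma(0) + c_1
Substituting the second into the first: gamma(0) (1 - phi_1^2) = c_0 + phi_1 c_1, so
  gamma(0) = c_0 / (1 - phi_1^2) = 1 / (1 - (-0.361)^2) = 1 / 0.869679 = 1.14985.
  gamma(1) = phi_1 gamma(0) = (-0.361)(1.14985) = -0.415096.
Therefore gamma(1) = -0.4151 (to 4 decimal places).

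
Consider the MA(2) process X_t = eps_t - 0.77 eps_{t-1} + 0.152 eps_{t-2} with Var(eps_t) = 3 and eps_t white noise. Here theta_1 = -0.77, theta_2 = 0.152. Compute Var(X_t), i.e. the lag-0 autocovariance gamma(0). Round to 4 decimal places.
\gamma(0) = 4.8480

For an MA(q) process X_t = eps_t + sum_i theta_i eps_{t-i} with
Var(eps_t) = sigma^2, the variance is
  gamma(0) = sigma^2 * (1 + sum_i theta_i^2).
  sum_i theta_i^2 = (-0.77)^2 + (0.152)^2 = 0.5929 + 0.023104 = 0.616004.
  gamma(0) = 3 * (1 + 0.616004) = 3 * 1.616004 = 4.848012, which rounds to 4.8480.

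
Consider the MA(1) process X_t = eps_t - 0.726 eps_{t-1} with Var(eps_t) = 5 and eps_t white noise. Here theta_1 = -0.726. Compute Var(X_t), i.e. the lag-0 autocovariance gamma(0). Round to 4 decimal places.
\gamma(0) = 7.6354

For an MA(q) process X_t = eps_t + sum_i theta_i eps_{t-i} with
Var(eps_t) = sigma^2, the variance is
  gamma(0) = sigma^2 * (1 + sum_i theta_i^2).
  sum_i theta_i^2 = (-0.726)^2 = 0.527076.
  gamma(0) = 5 * (1 + 0.527076) = 5 * 1.527076 = 7.63538, which rounds to 7.6354.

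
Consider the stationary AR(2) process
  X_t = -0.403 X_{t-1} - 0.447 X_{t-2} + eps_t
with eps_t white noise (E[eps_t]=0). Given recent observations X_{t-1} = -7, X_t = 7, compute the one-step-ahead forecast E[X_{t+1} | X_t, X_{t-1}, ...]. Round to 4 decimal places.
E[X_{t+1} \mid \mathcal F_t] = 0.3080

For an AR(p) model X_t = c + sum_i phi_i X_{t-i} + eps_t, the
one-step-ahead conditional mean is
  E[X_{t+1} | X_t, ...] = c + sum_i phi_i X_{t+1-i}.
Substitute known values:
  E[X_{t+1} | ...] = (-0.403) * (7) + (-0.447) * (-7)
                   = 0.3080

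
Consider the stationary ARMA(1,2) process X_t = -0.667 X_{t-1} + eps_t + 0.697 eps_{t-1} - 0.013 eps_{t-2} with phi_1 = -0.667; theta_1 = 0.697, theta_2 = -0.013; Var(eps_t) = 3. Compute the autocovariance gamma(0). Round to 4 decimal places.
\gamma(0) = 3.0086

Multiply the model equation by X_{t-k} and take expectations. With theta_0 = psi_0 = 1 and psi_j the MA(infinity) weights, this gives
  gamma(k) - sum_i phi_i gamma(k-i) = c_k,
  c_k = sigma^2 * sum_{j=k..q} theta_j psi_{j-k}   (c_k = 0 for k > q),
using gamma(-m) = gamma(m).
psi-weights needed (psi_j = theta_j + sum_i phi_i psi_{j-i}):
  psi_1 = theta_1 + phi_1 = 0.697 + (-0.667) = 0.03
  psi_2 = theta_2 + phi_1 psi_1 = -0.013 + (-0.667)(0.03) = -0.03301
Right-hand sides:
  c_0 = sigma^2 (1 + theta_1 psi_1 + theta_2 psi_2) = 3 * (1 + (0.697)(0.03) + (-0.013)(-0.03301)) = 3 * 1.021339 = 3.064017
  c_1 = sigma^2 (theta_1 + theta_2 psi_1) = 3 * (0.697 + (-0.013)(0.03)) = 2.08983
  c_2 = sigma^2 theta_2 = 3 * (-0.013) = -0.039
Equations for k = 0 and k = 1 (AR order 1):
  gamma(0) = phi_1 gamma(1) + c_0
  gamma(1) = phi_1 gamma(0) + c_1
Substituting the second into the first: gamma(0) (1 - phi_1^2) = c_0 + phi_1 c_1, so
  gamma(0) = (c_0 + phi_1 c_1) / (1 - phi_1^2) = (3.064017 + (-0.667)(2.08983)) / (1 - (-0.667)^2) = 1.670101 / 0.555111 = 3.008589.
Therefore gamma(0) = 3.0086 (to 4 decimal places).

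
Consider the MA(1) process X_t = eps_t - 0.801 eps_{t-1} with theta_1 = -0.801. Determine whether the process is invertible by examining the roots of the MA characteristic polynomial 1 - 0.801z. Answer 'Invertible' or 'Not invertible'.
\text{Invertible}

The MA(q) characteristic polynomial is P(z) = 1 - 0.801z.
Invertibility requires all roots to lie outside the unit circle, i.e. |z| > 1 for every root.
This is linear in z: 1 + (-0.801) z = 0  =>  z = -1/(-0.801) = 1.248439,  |z| = 1.248439.
Moduli of all roots: 1.2484.
All moduli strictly greater than 1? Yes.
Verdict: Invertible.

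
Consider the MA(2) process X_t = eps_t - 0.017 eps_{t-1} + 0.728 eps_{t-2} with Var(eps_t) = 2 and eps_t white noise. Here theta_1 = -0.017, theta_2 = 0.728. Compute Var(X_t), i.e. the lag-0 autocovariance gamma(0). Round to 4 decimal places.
\gamma(0) = 3.0605

For an MA(q) process X_t = eps_t + sum_i theta_i eps_{t-i} with
Var(eps_t) = sigma^2, the variance is
  gamma(0) = sigma^2 * (1 + sum_i theta_i^2).
  sum_i theta_i^2 = (-0.017)^2 + (0.728)^2 = 0.000289 + 0.529984 = 0.530273.
  gamma(0) = 2 * (1 + 0.530273) = 2 * 1.530273 = 3.060546, which rounds to 3.0605.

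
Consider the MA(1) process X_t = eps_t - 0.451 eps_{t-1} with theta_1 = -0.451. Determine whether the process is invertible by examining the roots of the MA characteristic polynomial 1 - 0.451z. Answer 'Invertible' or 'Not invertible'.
\text{Invertible}

The MA(q) characteristic polynomial is P(z) = 1 - 0.451z.
Invertibility requires all roots to lie outside the unit circle, i.e. |z| > 1 for every root.
This is linear in z: 1 + (-0.451) z = 0  =>  z = -1/(-0.451) = 2.217295,  |z| = 2.217295.
Moduli of all roots: 2.2173.
All moduli strictly greater than 1? Yes.
Verdict: Invertible.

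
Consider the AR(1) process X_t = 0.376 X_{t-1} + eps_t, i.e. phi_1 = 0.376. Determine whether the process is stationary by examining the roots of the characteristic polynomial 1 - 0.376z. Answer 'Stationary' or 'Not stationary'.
\text{Stationary}

The AR(p) characteristic polynomial is P(z) = 1 - 0.376z.
Stationarity requires all roots to lie outside the unit circle, i.e. |z| > 1 for every root.
This is linear in z: 1 + (-0.376) z = 0  =>  z = -1/(-0.376) = 2.659574,  |z| = 2.659574.
Moduli of all roots: 2.6596.
All moduli strictly greater than 1? Yes.
Verdict: Stationary.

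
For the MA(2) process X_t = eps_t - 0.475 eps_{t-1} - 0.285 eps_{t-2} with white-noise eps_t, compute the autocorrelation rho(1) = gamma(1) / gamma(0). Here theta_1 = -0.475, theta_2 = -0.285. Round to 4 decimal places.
\rho(1) = -0.2599

For an MA(q) process with theta_0 = 1, the autocovariance is
  gamma(k) = sigma^2 * sum_{i=0..q-k} theta_i * theta_{i+k},
and rho(k) = gamma(k) / gamma(0). Sigma^2 cancels.
  numerator   = (1)*(-0.475) + (-0.475)*(-0.285) = -0.339625.
  denominator = (1)^2 + (-0.475)^2 + (-0.285)^2 = 1.30685.
  rho(1) = -0.339625 / 1.30685 = -0.2599.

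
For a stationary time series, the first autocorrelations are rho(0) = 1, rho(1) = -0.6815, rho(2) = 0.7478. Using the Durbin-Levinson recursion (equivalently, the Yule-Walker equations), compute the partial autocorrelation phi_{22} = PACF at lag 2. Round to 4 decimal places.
\phi_{22} = 0.5291

The PACF at lag k is phi_{kk}, the last component of the solution
to the Yule-Walker system G_k phi = r_k where
  (G_k)_{ij} = rho(|i - j|), (r_k)_i = rho(i), i,j = 1..k.
Equivalently, Durbin-Levinson gives phi_{kk} iteratively:
  phi_{11} = rho(1)
  phi_{kk} = [rho(k) - sum_{j=1..k-1} phi_{k-1,j} rho(k-j)]
            / [1 - sum_{j=1..k-1} phi_{k-1,j} rho(j)],
  phi_{k,j} = phi_{k-1,j} - phi_{kk} phi_{k-1,k-j},  j = 1..k-1.
Step k = 1:
  phi_11 = rho(1) = -0.6815.
Step k = 2:
  phi_22 = [rho(2) - phi_11 rho(1)] / [1 - phi_11 rho(1)] = [0.7478 - (-0.6815)(-0.6815)] / [1 - (-0.6815)(-0.6815)]
         = 0.28335775 / 0.53555775 = 0.5291.
Therefore phi_{22} = 0.5291.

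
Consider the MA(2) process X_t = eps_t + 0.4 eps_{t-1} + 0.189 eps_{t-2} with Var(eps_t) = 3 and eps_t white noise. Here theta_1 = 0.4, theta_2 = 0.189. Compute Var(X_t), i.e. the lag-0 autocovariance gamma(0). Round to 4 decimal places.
\gamma(0) = 3.5872

For an MA(q) process X_t = eps_t + sum_i theta_i eps_{t-i} with
Var(eps_t) = sigma^2, the variance is
  gamma(0) = sigma^2 * (1 + sum_i theta_i^2).
  sum_i theta_i^2 = (0.4)^2 + (0.189)^2 = 0.16 + 0.035721 = 0.195721.
  gamma(0) = 3 * (1 + 0.195721) = 3 * 1.195721 = 3.587163, which rounds to 3.5872.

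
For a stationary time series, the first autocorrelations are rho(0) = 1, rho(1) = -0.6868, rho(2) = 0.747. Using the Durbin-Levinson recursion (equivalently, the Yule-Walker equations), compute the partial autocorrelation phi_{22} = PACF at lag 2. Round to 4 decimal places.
\phi_{22} = 0.5211

The PACF at lag k is phi_{kk}, the last component of the solution
to the Yule-Walker system G_k phi = r_k where
  (G_k)_{ij} = rho(|i - j|), (r_k)_i = rho(i), i,j = 1..k.
Equivalently, Durbin-Levinson gives phi_{kk} iteratively:
  phi_{11} = rho(1)
  phi_{kk} = [rho(k) - sum_{j=1..k-1} phi_{k-1,j} rho(k-j)]
            / [1 - sum_{j=1..k-1} phi_{k-1,j} rho(j)],
  phi_{k,j} = phi_{k-1,j} - phi_{kk} phi_{k-1,k-j},  j = 1..k-1.
Step k = 1:
  phi_11 = rho(1) = -0.6868.
Step k = 2:
  phi_22 = [rho(2) - phi_11 rho(1)] / [1 - phi_11 rho(1)] = [0.747 - (-0.6868)(-0.6868)] / [1 - (-0.6868)(-0.6868)]
         = 0.27530576 / 0.52830576 = 0.5211.
Therefore phi_{22} = 0.5211.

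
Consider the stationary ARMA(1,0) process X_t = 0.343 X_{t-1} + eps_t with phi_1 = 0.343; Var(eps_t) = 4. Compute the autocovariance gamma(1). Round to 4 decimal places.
\gamma(1) = 1.5549

Multiply the model equation by X_{t-k} and take expectations. With theta_0 = psi_0 = 1 and psi_j the MA(infinity) weights, this gives
  gamma(k) - sum_i phi_i gamma(k-i) = c_k,
  c_k = sigma^2 * sum_{j=k..q} theta_j psi_{j-k}   (c_k = 0 for k > q),
using gamma(-m) = gamma(m).
Pure AR (q = 0): c_0 = sigma^2 = 4, c_k = 0 for k >= 1.
Equations for k = 0 and k = 1 (AR order 1):
  gamma(0) = phi_1 gamma(1) + c_0
  gamma(1) = phi_1 gamma(0) + c_1
Substituting the second into the first: gamma(0) (1 - phi_1^2) = c_0 + phi_1 c_1, so
  gamma(0) = c_0 / (1 - phi_1^2) = 4 / (1 - (0.343)^2) = 4 / 0.882351 = 4.533343.
  gamma(1) = phi_1 gamma(0) = (0.343)(4.533343) = 1.554937.
Therefore gamma(1) = 1.5549 (to 4 decimal places).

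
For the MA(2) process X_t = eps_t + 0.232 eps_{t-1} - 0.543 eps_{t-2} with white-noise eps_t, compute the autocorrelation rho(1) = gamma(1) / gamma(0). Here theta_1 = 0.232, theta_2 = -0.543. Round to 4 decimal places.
\rho(1) = 0.0786

For an MA(q) process with theta_0 = 1, the autocovariance is
  gamma(k) = sigma^2 * sum_{i=0..q-k} theta_i * theta_{i+k},
and rho(k) = gamma(k) / gamma(0). Sigma^2 cancels.
  numerator   = (1)*(0.232) + (0.232)*(-0.543) = 0.106024.
  denominator = (1)^2 + (0.232)^2 + (-0.543)^2 = 1.348673.
  rho(1) = 0.106024 / 1.348673 = 0.0786.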